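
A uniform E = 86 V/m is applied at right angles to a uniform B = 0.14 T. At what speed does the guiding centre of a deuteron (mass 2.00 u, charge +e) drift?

The E×B drift speed is v_d = E/B.
v_d = 86/0.14 = 610 m/s.

v_d ≈ 610 m/s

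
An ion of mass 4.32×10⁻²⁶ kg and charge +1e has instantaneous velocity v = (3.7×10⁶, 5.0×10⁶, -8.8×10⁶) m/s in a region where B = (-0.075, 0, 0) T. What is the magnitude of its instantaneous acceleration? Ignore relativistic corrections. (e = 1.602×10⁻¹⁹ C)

|a| ≈ 2.81×10¹² m/s²

v×B = (0, 6.60×10⁵, 3.75×10⁵) N/C.
F = q v×B = (1.602×10⁻¹⁹ C)·(0, 6.60×10⁵, 3.75×10⁵) = (0, 1.06×10⁻¹³, 6.01×10⁻¹⁴) N.
|a| = |F|/m = 1.216×10⁻¹³/4.32×10⁻²⁶ ≈ 2.81×10¹² m/s².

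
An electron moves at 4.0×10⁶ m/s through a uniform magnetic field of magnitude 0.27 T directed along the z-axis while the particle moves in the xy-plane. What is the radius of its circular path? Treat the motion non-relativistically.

The magnetic force provides the centripetal force: |q|vB = mv²/r.
r = mv/(|q|B) = (9.109×10⁻³¹)(4.0×10⁶)/((1.602×10⁻¹⁹)(0.27)) ≈ 8.4×10⁻⁵ m.

r ≈ 8.4×10⁻⁵ m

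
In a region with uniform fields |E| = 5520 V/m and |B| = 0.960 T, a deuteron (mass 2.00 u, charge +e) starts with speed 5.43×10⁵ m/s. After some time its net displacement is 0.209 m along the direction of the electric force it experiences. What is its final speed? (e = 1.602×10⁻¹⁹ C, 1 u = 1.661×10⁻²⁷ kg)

B does no work; ΔKE = |q|E d.
½mv_f² = ½mv₀² + |q|Ed = ½(3.322×10⁻²⁷)(5.43×10⁵)² + (1.602×10⁻¹⁹)(5520)(0.209) ≈ 4.897×10⁻¹⁶ J + 1.848×10⁻¹⁶ J ≈ 6.746×10⁻¹⁶ J.
v_f = √(2·6.746×10⁻¹⁶/3.322×10⁻²⁷) ≈ 6.37×10⁵ m/s.

v_f ≈ 6.37×10⁵ m/s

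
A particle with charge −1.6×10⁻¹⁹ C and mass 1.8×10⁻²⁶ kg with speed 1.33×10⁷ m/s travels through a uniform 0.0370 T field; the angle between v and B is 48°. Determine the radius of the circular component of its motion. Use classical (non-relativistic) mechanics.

v⊥ = v sinθ = 1.33×10⁷·sin48° ≈ 9.884×10⁶ m/s.
r = m v⊥/(|q|B) = (1.8×10⁻²⁶)(9.884×10⁶)/((1.6×10⁻¹⁹)(0.0370)) ≈ 30.1 m.

r ≈ 30.1 m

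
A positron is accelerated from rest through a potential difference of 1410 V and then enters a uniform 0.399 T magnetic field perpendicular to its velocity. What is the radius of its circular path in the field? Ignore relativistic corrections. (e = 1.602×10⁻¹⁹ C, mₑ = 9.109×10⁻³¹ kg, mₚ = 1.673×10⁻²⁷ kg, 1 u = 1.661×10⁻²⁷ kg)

Acceleration: |q|V = ½mv² ⇒ v = √(2|q|V/m) = √(2·1.602×10⁻¹⁹·1410/9.109×10⁻³¹) ≈ 2.227×10⁷ m/s.
In the field: r = mv/(|q|B) = (9.109×10⁻³¹)(2.227×10⁷)/((1.602×10⁻¹⁹)(0.399)) ≈ 3.17×10⁻⁴ m.

r ≈ 3.17×10⁻⁴ m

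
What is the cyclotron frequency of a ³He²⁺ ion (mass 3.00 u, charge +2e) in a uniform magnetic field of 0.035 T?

f = |q|B/(2πm).
f = (3.204×10⁻¹⁹)(0.035)/(2π·4.983×10⁻²⁷) ≈ 3.6×10⁵ Hz.

f ≈ 3.6×10⁵ Hz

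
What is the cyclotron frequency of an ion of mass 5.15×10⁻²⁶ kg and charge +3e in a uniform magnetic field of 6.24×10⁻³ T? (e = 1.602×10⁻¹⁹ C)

f ≈ 9270 Hz

f = |q|B/(2πm).
f = (4.806×10⁻¹⁹)(6.24×10⁻³)/(2π·5.15×10⁻²⁶) ≈ 9270 Hz.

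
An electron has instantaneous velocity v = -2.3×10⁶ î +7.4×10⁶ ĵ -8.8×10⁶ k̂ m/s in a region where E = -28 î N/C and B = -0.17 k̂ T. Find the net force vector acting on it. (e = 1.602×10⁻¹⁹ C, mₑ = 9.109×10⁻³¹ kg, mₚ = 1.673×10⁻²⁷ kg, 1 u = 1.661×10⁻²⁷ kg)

F ≈ (2.02×10⁻¹³, 6.26×10⁻¹⁴, 0) N

v×B = (-1.26×10⁶, -3.91×10⁵, 0) N/C.
E + v×B = (-1.26×10⁶, -3.91×10⁵, 0) N/C.
F = q(E + v×B) = (−1.602×10⁻¹⁹ C)·(-1.26×10⁶, -3.91×10⁵, 0) = (2.02×10⁻¹³, 6.26×10⁻¹⁴, 0) N.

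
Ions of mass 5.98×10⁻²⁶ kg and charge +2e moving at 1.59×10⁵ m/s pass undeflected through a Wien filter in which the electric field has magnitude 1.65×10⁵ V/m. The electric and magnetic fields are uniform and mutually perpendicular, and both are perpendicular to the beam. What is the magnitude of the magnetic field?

B = 1.04 T

Balance of forces in the selector: qE = qvB ⇒ B = E/v.
B = 1.65×10⁵/1.59×10⁵ = 1.04 T.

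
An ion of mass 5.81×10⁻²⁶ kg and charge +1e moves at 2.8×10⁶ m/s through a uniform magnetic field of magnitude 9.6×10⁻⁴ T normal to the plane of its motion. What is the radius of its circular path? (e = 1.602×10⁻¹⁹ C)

The magnetic force provides the centripetal force: |q|vB = mv²/r.
r = mv/(|q|B) = (5.81×10⁻²⁶)(2.8×10⁶)/((1.602×10⁻¹⁹)(9.6×10⁻⁴)) ≈ 1100 m.

r ≈ 1100 m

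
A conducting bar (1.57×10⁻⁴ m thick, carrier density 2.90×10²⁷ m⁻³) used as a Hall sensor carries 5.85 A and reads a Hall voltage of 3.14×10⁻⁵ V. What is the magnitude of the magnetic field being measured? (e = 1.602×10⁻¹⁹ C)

B ≈ 0.392 T

From V_H = IB/(n e t), B = V_H n e t / I.
B = (3.14×10⁻⁵)(2.90×10²⁷)(1.602×10⁻¹⁹)(1.57×10⁻⁴)/5.85 ≈ 0.392 T.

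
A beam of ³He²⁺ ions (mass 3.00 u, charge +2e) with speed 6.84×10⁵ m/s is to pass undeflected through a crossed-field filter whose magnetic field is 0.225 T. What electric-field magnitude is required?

E = 1.54×10⁵ V/m

For straight-line motion qE = qvB, so E = vB.
E = 6.84×10⁵ × 0.225 = 1.54×10⁵ V/m.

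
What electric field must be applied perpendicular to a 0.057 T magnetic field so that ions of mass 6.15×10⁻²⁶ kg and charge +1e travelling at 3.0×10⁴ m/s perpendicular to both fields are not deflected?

E = 1700 V/m

For straight-line motion qE = qvB, so E = vB.
E = 3.0×10⁴ × 0.057 = 1700 V/m.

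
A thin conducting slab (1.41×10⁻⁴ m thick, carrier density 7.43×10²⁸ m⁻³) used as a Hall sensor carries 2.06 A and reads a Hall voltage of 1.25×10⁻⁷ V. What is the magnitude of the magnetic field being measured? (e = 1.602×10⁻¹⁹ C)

B ≈ 0.102 T

From V_H = IB/(n e t), B = V_H n e t / I.
B = (1.25×10⁻⁷)(7.43×10²⁸)(1.602×10⁻¹⁹)(1.41×10⁻⁴)/2.06 ≈ 0.102 T.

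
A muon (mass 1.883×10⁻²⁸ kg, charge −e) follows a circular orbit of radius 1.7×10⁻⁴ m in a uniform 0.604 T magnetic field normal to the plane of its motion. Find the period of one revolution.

T ≈ 1.22×10⁻⁸ s

The cyclotron period depends only on m, q, B: T = 2πm/(|q|B).
T = 2π(1.883×10⁻²⁸)/((1.602×10⁻¹⁹)(0.604)) ≈ 1.22×10⁻⁸ s.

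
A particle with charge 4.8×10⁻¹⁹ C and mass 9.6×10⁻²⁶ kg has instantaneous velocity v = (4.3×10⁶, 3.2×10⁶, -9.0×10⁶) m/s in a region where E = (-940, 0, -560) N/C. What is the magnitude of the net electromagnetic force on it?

Only an electric field acts, so F = qE = (4.8×10⁻¹⁹ C)·(-940, 0, -560) = (-4.51×10⁻¹⁶, 0, -2.69×10⁻¹⁶) N.
|F| = 5.25×10⁻¹⁶ N.

|F| ≈ 5.25×10⁻¹⁶ N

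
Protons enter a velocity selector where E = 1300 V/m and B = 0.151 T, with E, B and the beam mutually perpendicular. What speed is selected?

v = 8610 m/s

Straight-line motion ⇒ electric and magnetic forces cancel, so E = vB.
v = E/B = 1300/0.151 = 8610 m/s.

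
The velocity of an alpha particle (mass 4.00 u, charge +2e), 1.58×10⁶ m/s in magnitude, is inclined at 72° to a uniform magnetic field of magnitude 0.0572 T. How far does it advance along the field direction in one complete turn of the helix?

v∥ = v cosθ = 1.58×10⁶·cos72° ≈ 4.882×10⁵ m/s.
T = 2πm/(|q|B) = 2π(6.644×10⁻²⁷)/((3.204×10⁻¹⁹)(0.0572)) ≈ 2.278×10⁻⁶ s.
pitch = v∥ T = (4.882×10⁵)(2.278×10⁻⁶) ≈ 1.11 m.

p ≈ 1.11 m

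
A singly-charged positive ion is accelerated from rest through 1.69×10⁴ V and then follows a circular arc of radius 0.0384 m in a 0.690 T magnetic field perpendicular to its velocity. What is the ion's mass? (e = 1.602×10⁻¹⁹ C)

m ≈ 3.33×10⁻²⁷ kg

Combine |q|V = ½mv² and r = mv/(|q|B): eliminate v to get m = qB²r²/(2V).
m = (1.602×10⁻¹⁹)(0.690)²(0.0384)²/(2·1.69×10⁴) ≈ 3.33×10⁻²⁷ kg.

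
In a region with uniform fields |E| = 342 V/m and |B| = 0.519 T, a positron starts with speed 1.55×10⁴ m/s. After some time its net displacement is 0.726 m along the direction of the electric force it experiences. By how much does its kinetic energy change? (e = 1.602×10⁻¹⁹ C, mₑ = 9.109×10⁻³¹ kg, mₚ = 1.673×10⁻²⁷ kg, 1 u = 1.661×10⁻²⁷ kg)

The magnetic force is always ⟂ v and does no work; only the electric force changes KE.
ΔKE = F_E · d = |q|E d = (1.602×10⁻¹⁹)(342)(0.726) ≈ 3.98×10⁻¹⁷ J.

ΔKE ≈ 3.98×10⁻¹⁷ J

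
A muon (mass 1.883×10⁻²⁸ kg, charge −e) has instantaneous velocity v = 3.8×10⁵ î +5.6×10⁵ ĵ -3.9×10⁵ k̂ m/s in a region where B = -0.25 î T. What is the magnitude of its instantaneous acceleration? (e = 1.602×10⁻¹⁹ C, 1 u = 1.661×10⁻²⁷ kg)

|a| ≈ 1.45×10¹⁴ m/s²

v×B = (0, 9.75×10⁴, 1.40×10⁵) N/C.
F = q v×B = (−1.602×10⁻¹⁹ C)·(0, 9.75×10⁴, 1.40×10⁵) = (0, -1.56×10⁻¹⁴, -2.24×10⁻¹⁴) N.
|a| = |F|/m = 2.733×10⁻¹⁴/1.883×10⁻²⁸ ≈ 1.45×10¹⁴ m/s².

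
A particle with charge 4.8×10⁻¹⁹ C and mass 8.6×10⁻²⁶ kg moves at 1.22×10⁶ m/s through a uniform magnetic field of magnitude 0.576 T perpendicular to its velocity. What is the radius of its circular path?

The magnetic force provides the centripetal force: |q|vB = mv²/r.
r = mv/(|q|B) = (8.6×10⁻²⁶)(1.22×10⁶)/((4.8×10⁻¹⁹)(0.576)) ≈ 0.379 m.

r ≈ 0.379 m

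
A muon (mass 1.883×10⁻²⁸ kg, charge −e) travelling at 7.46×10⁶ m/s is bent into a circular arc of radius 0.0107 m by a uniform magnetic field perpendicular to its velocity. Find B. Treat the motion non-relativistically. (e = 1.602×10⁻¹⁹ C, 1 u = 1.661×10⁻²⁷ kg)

From |q|vB = mv²/r, B = mv/(|q|r).
B = (1.883×10⁻²⁸)(7.46×10⁶)/((1.602×10⁻¹⁹)(0.0107)) ≈ 0.819 T.

B ≈ 0.819 T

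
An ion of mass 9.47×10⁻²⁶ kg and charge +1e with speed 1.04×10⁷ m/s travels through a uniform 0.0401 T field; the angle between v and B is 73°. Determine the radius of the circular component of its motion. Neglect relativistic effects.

v⊥ = v sinθ = 1.04×10⁷·sin73° ≈ 9.946×10⁶ m/s.
r = m v⊥/(|q|B) = (9.47×10⁻²⁶)(9.946×10⁶)/((1.602×10⁻¹⁹)(0.0401)) ≈ 147 m.

r ≈ 147 m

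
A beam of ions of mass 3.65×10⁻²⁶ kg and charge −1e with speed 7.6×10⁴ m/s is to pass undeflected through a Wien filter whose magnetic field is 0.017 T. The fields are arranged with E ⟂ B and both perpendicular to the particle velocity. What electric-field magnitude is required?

E = 1300 V/m

For straight-line motion qE = qvB, so E = vB.
E = 7.6×10⁴ × 0.017 = 1300 V/m.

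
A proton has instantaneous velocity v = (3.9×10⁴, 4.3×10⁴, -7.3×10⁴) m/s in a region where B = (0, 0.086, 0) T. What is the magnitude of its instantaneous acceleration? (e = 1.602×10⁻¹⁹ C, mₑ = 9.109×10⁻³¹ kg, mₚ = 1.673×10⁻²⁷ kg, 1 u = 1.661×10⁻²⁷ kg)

v×B = (6280, 0, 3350) N/C.
F = q v×B = (1.602×10⁻¹⁹ C)·(6280, 0, 3350) = (1.01×10⁻¹⁵, 0, 5.37×10⁻¹⁶) N.
|a| = |F|/m = 1.140×10⁻¹⁵/1.673×10⁻²⁷ ≈ 6.82×10¹¹ m/s².

|a| ≈ 6.82×10¹¹ m/s²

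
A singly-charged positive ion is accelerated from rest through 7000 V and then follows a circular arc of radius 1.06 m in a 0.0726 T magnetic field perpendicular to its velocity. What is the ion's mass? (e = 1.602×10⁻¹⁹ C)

Combine |q|V = ½mv² and r = mv/(|q|B): eliminate v to get m = qB²r²/(2V).
m = (1.602×10⁻¹⁹)(0.0726)²(1.06)²/(2·7000) ≈ 6.78×10⁻²⁶ kg.

m ≈ 6.78×10⁻²⁶ kg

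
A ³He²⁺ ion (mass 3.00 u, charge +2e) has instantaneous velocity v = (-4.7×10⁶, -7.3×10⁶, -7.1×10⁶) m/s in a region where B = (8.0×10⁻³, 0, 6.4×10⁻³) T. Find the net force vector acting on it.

F ≈ (-1.50×10⁻¹⁴, -8.56×10⁻¹⁵, 1.87×10⁻¹⁴) N

v×B = (-4.67×10⁴, -2.67×10⁴, 5.84×10⁴) N/C.
F = q v×B = (3.204×10⁻¹⁹ C)·(-4.67×10⁴, -2.67×10⁴, 5.84×10⁴) = (-1.50×10⁻¹⁴, -8.56×10⁻¹⁵, 1.87×10⁻¹⁴) N.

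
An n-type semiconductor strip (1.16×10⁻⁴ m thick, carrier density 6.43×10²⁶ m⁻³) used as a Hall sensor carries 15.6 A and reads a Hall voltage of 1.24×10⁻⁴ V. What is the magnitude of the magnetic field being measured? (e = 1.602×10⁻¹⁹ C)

B ≈ 0.0950 T

From V_H = IB/(n e t), B = V_H n e t / I.
B = (1.24×10⁻⁴)(6.43×10²⁶)(1.602×10⁻¹⁹)(1.16×10⁻⁴)/15.6 ≈ 0.0950 T.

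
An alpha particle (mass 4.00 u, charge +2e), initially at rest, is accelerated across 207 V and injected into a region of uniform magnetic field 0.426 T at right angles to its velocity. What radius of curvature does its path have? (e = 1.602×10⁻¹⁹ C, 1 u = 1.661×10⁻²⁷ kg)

Acceleration: |q|V = ½mv² ⇒ v = √(2|q|V/m) = √(2·3.204×10⁻¹⁹·207/6.644×10⁻²⁷) ≈ 1.413×10⁵ m/s.
In the field: r = mv/(|q|B) = (6.644×10⁻²⁷)(1.413×10⁵)/((3.204×10⁻¹⁹)(0.426)) ≈ 6.88×10⁻³ m.

r ≈ 6.88×10⁻³ m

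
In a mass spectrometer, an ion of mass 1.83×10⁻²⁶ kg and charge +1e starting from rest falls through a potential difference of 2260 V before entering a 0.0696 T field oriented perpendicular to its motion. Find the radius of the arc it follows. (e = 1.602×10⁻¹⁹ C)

r ≈ 0.326 m

Acceleration: |q|V = ½mv² ⇒ v = √(2|q|V/m) = √(2·1.602×10⁻¹⁹·2260/1.83×10⁻²⁶) ≈ 1.989×10⁵ m/s.
In the field: r = mv/(|q|B) = (1.83×10⁻²⁶)(1.989×10⁵)/((1.602×10⁻¹⁹)(0.0696)) ≈ 0.326 m.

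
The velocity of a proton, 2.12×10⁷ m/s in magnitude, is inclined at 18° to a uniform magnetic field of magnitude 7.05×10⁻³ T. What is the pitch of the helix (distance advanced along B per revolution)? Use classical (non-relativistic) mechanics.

v∥ = v cosθ = 2.12×10⁷·cos18° ≈ 2.016×10⁷ m/s.
T = 2πm/(|q|B) = 2π(1.673×10⁻²⁷)/((1.602×10⁻¹⁹)(7.05×10⁻³)) ≈ 9.307×10⁻⁶ s.
pitch = v∥ T = (2.016×10⁷)(9.307×10⁻⁶) ≈ 188 m.

p ≈ 188 m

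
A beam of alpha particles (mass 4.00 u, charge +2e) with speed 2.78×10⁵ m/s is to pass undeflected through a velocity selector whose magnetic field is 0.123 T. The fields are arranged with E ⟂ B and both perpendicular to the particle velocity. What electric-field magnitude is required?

For straight-line motion qE = qvB, so E = vB.
E = 2.78×10⁵ × 0.123 = 3.42×10⁴ V/m.

E = 3.42×10⁴ V/m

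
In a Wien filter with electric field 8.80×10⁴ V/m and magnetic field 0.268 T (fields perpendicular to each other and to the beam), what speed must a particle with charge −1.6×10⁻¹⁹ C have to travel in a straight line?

Zero net Lorentz force requires |qE| = |q v×B|, i.e. E = vB.
v = E/B = 8.80×10⁴/0.268 = 3.28×10⁵ m/s.

v = 3.28×10⁵ m/s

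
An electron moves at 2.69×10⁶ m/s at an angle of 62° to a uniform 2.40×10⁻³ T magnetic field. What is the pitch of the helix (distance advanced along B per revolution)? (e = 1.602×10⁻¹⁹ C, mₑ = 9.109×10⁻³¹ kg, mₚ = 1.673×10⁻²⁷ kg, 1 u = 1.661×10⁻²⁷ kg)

v∥ = v cosθ = 2.69×10⁶·cos62° ≈ 1.263×10⁶ m/s.
T = 2πm/(|q|B) = 2π(9.109×10⁻³¹)/((1.602×10⁻¹⁹)(2.40×10⁻³)) ≈ 1.489×10⁻⁸ s.
pitch = v∥ T = (1.263×10⁶)(1.489×10⁻⁸) ≈ 0.0188 m.

p ≈ 0.0188 m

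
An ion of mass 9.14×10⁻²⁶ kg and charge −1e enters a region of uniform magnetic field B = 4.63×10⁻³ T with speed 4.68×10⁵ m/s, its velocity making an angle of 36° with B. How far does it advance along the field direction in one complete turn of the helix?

p ≈ 293 m

v∥ = v cosθ = 4.68×10⁵·cos36° ≈ 3.786×10⁵ m/s.
T = 2πm/(|q|B) = 2π(9.14×10⁻²⁶)/((1.602×10⁻¹⁹)(4.63×10⁻³)) ≈ 7.743×10⁻⁴ s.
pitch = v∥ T = (3.786×10⁵)(7.743×10⁻⁴) ≈ 293 m.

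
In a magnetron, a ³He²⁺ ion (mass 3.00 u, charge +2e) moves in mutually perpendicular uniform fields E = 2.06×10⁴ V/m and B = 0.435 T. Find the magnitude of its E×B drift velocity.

v_d ≈ 4.74×10⁴ m/s

In crossed fields the guiding centre drifts at v_d = |E×B|/B² = E/B, independent of charge and mass.
v_d = 2.06×10⁴/0.435 = 4.74×10⁴ m/s.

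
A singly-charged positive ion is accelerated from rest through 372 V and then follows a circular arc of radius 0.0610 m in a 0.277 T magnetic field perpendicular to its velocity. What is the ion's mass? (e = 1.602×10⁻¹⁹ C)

Combine |q|V = ½mv² and r = mv/(|q|B): eliminate v to get m = qB²r²/(2V).
m = (1.602×10⁻¹⁹)(0.277)²(0.0610)²/(2·372) ≈ 6.15×10⁻²⁶ kg.

m ≈ 6.15×10⁻²⁶ kg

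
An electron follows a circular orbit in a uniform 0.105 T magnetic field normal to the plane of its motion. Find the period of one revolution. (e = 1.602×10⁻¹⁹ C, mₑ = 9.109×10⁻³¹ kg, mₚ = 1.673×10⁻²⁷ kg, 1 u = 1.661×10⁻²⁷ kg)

The cyclotron period depends only on m, q, B: T = 2πm/(|q|B).
T = 2π(9.109×10⁻³¹)/((1.602×10⁻¹⁹)(0.105)) ≈ 3.40×10⁻¹⁰ s.

T ≈ 3.40×10⁻¹⁰ s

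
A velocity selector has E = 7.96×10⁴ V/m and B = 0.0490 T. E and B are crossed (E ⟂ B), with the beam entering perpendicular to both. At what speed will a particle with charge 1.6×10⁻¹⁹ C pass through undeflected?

v = 1.62×10⁶ m/s

Zero net Lorentz force requires |qE| = |q v×B|, i.e. E = vB.
v = E/B = 7.96×10⁴/0.0490 = 1.62×10⁶ m/s.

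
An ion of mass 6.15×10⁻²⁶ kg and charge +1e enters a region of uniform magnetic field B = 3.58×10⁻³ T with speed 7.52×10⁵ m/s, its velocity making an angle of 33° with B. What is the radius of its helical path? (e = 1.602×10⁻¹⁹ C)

v⊥ = v sinθ = 7.52×10⁵·sin33° ≈ 4.096×10⁵ m/s.
r = m v⊥/(|q|B) = (6.15×10⁻²⁶)(4.096×10⁵)/((1.602×10⁻¹⁹)(3.58×10⁻³)) ≈ 43.9 m.

r ≈ 43.9 m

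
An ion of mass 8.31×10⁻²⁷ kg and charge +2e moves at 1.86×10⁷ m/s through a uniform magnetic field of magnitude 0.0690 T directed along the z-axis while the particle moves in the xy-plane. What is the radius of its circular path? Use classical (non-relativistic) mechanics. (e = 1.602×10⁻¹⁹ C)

The magnetic force provides the centripetal force: |q|vB = mv²/r.
r = mv/(|q|B) = (8.31×10⁻²⁷)(1.86×10⁷)/((3.204×10⁻¹⁹)(0.0690)) ≈ 6.99 m.

r ≈ 6.99 m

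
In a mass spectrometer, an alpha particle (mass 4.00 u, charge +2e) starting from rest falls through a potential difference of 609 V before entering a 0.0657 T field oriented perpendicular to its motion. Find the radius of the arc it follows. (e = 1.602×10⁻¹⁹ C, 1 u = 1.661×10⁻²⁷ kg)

Acceleration: |q|V = ½mv² ⇒ v = √(2|q|V/m) = √(2·3.204×10⁻¹⁹·609/6.644×10⁻²⁷) ≈ 2.424×10⁵ m/s.
In the field: r = mv/(|q|B) = (6.644×10⁻²⁷)(2.424×10⁵)/((3.204×10⁻¹⁹)(0.0657)) ≈ 0.0765 m.

r ≈ 0.0765 m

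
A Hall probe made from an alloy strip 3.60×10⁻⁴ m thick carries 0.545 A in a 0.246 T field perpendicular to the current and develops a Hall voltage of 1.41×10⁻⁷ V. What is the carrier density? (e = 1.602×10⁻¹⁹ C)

n ≈ 1.65×10²⁸ m⁻³

From V_H = IB/(n e t), n = IB/(V_H e t).
n = (0.545)(0.246)/((1.41×10⁻⁷)(1.602×10⁻¹⁹)(3.60×10⁻⁴)) ≈ 1.65×10²⁸ m⁻³.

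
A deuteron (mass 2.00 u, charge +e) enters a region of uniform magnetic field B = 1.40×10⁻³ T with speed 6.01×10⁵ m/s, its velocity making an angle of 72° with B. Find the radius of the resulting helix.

v⊥ = v sinθ = 6.01×10⁵·sin72° ≈ 5.716×10⁵ m/s.
r = m v⊥/(|q|B) = (3.322×10⁻²⁷)(5.716×10⁵)/((1.602×10⁻¹⁹)(1.40×10⁻³)) ≈ 8.47 m.

r ≈ 8.47 m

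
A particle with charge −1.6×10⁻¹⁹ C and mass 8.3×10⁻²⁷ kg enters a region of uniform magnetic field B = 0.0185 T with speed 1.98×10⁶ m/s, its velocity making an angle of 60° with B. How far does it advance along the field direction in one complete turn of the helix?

p ≈ 17.4 m

v∥ = v cosθ = 1.98×10⁶·cos60° ≈ 9.900×10⁵ m/s.
T = 2πm/(|q|B) = 2π(8.3×10⁻²⁷)/((1.6×10⁻¹⁹)(0.0185)) ≈ 1.762×10⁻⁵ s.
pitch = v∥ T = (9.900×10⁵)(1.762×10⁻⁵) ≈ 17.4 m.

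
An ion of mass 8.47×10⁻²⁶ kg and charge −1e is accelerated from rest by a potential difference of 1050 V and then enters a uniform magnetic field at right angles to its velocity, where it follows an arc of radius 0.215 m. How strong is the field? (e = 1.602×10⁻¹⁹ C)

B ≈ 0.155 T

v = √(2|q|V/m) = √(2·1.602×10⁻¹⁹·1050/8.47×10⁻²⁶) ≈ 6.302×10⁴ m/s.
B = mv/(|q|r) = (8.47×10⁻²⁶)(6.302×10⁴)/((1.602×10⁻¹⁹)(0.215)) ≈ 0.155 T.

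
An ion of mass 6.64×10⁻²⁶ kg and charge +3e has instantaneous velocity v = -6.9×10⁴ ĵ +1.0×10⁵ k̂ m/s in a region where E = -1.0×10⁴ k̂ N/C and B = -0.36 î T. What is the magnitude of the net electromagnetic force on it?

|F| ≈ 2.41×10⁻¹⁴ N

v×B = (0, -3.60×10⁴, -2.48×10⁴) N/C.
E + v×B = (0, -3.60×10⁴, -3.48×10⁴) N/C.
F = q(E + v×B) = (4.806×10⁻¹⁹ C)·(0, -3.60×10⁴, -3.48×10⁴) = (0, -1.73×10⁻¹⁴, -1.67×10⁻¹⁴) N.
|F| = 2.41×10⁻¹⁴ N.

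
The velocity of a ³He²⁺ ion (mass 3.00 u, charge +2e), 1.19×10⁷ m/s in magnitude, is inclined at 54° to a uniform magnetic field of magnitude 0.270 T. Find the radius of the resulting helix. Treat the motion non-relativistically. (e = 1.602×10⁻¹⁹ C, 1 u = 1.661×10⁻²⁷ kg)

r ≈ 0.555 m

v⊥ = v sinθ = 1.19×10⁷·sin54° ≈ 9.627×10⁶ m/s.
r = m v⊥/(|q|B) = (4.983×10⁻²⁷)(9.627×10⁶)/((3.204×10⁻¹⁹)(0.270)) ≈ 0.555 m.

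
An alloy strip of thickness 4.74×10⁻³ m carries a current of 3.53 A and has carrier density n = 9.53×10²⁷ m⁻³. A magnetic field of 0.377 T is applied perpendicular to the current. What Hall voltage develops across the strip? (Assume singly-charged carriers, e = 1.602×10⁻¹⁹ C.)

V_H ≈ 1.84×10⁻⁷ V

V_H = IB/(n e t).
V_H = (3.53)(0.377)/((9.53×10²⁷)(1.602×10⁻¹⁹)(4.74×10⁻³)) ≈ 1.84×10⁻⁷ V.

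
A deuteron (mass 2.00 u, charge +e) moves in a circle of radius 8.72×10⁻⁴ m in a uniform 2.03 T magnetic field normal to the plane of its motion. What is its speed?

v ≈ 8.54×10⁴ m/s

From |q|vB = mv²/r, v = |q|Br/m.
v = (1.602×10⁻¹⁹)(2.03)(8.72×10⁻⁴)/3.322×10⁻²⁷ ≈ 8.54×10⁴ m/s.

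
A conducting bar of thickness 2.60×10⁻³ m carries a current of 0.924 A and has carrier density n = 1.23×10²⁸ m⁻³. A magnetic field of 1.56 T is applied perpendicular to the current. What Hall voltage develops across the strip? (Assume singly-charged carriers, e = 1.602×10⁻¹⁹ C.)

V_H ≈ 2.81×10⁻⁷ V

V_H = IB/(n e t).
V_H = (0.924)(1.56)/((1.23×10²⁸)(1.602×10⁻¹⁹)(2.60×10⁻³)) ≈ 2.81×10⁻⁷ V.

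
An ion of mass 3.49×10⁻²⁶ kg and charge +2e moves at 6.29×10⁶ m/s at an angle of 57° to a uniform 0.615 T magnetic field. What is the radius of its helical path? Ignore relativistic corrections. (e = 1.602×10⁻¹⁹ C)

v⊥ = v sinθ = 6.29×10⁶·sin57° ≈ 5.275×10⁶ m/s.
r = m v⊥/(|q|B) = (3.49×10⁻²⁶)(5.275×10⁶)/((3.204×10⁻¹⁹)(0.615)) ≈ 0.934 m.

r ≈ 0.934 m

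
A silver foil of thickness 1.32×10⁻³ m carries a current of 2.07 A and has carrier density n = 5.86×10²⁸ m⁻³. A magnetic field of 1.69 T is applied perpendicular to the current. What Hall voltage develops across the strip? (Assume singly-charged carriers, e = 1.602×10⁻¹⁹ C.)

V_H = IB/(n e t).
V_H = (2.07)(1.69)/((5.86×10²⁸)(1.602×10⁻¹⁹)(1.32×10⁻³)) ≈ 2.82×10⁻⁷ V.

V_H ≈ 2.82×10⁻⁷ V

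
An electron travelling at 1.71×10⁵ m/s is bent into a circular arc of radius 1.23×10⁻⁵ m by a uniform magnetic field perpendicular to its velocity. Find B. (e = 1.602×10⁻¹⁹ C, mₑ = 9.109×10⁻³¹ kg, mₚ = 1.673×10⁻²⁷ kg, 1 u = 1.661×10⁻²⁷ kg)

From |q|vB = mv²/r, B = mv/(|q|r).
B = (9.109×10⁻³¹)(1.71×10⁵)/((1.602×10⁻¹⁹)(1.23×10⁻⁵)) ≈ 0.0790 T.

B ≈ 0.0790 T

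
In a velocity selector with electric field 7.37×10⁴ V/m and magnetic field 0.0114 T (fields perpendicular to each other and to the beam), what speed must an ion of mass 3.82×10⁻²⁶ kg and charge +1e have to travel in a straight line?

Straight-line motion ⇒ electric and magnetic forces cancel, so E = vB.
v = E/B = 7.37×10⁴/0.0114 = 6.46×10⁶ m/s.

v = 6.46×10⁶ m/s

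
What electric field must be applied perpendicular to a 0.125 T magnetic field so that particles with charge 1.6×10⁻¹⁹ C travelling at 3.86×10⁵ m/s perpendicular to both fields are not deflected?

E = 4.82×10⁴ V/m

For straight-line motion qE = qvB, so E = vB.
E = 3.86×10⁵ × 0.125 = 4.82×10⁴ V/m.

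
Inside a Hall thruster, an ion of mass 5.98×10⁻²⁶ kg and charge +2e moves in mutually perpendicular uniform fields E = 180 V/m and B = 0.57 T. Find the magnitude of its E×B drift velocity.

The E×B drift speed is v_d = E/B.
v_d = 180/0.57 = 320 m/s.

v_d ≈ 320 m/s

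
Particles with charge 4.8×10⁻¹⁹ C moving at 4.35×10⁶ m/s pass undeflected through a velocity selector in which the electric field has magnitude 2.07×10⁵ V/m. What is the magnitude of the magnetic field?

B = 0.0476 T

Balance of forces in the selector: qE = qvB ⇒ B = E/v.
B = 2.07×10⁵/4.35×10⁶ = 0.0476 T.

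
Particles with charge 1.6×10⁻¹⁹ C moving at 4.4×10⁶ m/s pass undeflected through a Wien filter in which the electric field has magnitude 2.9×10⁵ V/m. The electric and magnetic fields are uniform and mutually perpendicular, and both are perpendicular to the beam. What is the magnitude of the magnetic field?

Balance of forces in the selector: qE = qvB ⇒ B = E/v.
B = 2.9×10⁵/4.4×10⁶ = 0.066 T.

B = 0.066 T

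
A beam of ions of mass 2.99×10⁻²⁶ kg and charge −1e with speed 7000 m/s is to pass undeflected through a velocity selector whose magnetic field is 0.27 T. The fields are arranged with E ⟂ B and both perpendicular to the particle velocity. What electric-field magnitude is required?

For straight-line motion qE = qvB, so E = vB.
E = 7000 × 0.27 = 1900 V/m.

E = 1900 V/m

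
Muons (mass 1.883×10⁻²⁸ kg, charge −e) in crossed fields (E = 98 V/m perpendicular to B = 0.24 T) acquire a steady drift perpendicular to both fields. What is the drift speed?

The E×B drift speed is v_d = E/B.
v_d = 98/0.24 = 410 m/s.

v_d ≈ 410 m/s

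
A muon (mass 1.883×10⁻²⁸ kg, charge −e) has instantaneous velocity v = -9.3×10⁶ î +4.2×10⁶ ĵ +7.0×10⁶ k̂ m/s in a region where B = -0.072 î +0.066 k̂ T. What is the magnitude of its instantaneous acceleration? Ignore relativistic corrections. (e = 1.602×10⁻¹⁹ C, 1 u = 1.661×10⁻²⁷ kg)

v×B = (2.77×10⁵, 1.10×10⁵, 3.02×10⁵) N/C.
F = q v×B = (−1.602×10⁻¹⁹ C)·(2.77×10⁵, 1.10×10⁵, 3.02×10⁵) = (-4.44×10⁻¹⁴, -1.76×10⁻¹⁴, -4.84×10⁻¹⁴) N.
|a| = |F|/m = 6.803×10⁻¹⁴/1.883×10⁻²⁸ ≈ 3.61×10¹⁴ m/s².

|a| ≈ 3.61×10¹⁴ m/s²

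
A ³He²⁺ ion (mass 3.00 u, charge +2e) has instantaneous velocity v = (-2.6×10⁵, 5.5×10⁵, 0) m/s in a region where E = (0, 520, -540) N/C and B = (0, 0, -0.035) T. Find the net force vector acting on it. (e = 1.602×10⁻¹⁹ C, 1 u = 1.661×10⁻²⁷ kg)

F ≈ (-6.17×10⁻¹⁵, -2.75×10⁻¹⁵, -1.73×10⁻¹⁶) N

v×B = (-1.93×10⁴, -9100, 0) N/C.
E + v×B = (-1.93×10⁴, -8580, -540) N/C.
F = q(E + v×B) = (3.204×10⁻¹⁹ C)·(-1.93×10⁴, -8580, -540) = (-6.17×10⁻¹⁵, -2.75×10⁻¹⁵, -1.73×10⁻¹⁶) N.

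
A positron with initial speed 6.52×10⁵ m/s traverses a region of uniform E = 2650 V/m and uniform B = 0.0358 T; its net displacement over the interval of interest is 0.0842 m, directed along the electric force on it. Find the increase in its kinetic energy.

The magnetic force is always ⟂ v and does no work; only the electric force changes KE.
ΔKE = F_E · d = |q|E d = (1.602×10⁻¹⁹)(2650)(0.0842) ≈ 3.57×10⁻¹⁷ J.

ΔKE ≈ 3.57×10⁻¹⁷ J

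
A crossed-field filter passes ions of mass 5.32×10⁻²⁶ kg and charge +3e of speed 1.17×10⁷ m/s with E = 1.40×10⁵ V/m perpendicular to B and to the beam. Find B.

B = 0.0120 T

Balance of forces in the selector: qE = qvB ⇒ B = E/v.
B = 1.40×10⁵/1.17×10⁷ = 0.0120 T.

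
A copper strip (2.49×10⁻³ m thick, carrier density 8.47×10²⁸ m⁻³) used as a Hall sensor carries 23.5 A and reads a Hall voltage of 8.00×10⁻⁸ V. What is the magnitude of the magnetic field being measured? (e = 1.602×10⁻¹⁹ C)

B ≈ 0.115 T

From V_H = IB/(n e t), B = V_H n e t / I.
B = (8.00×10⁻⁸)(8.47×10²⁸)(1.602×10⁻¹⁹)(2.49×10⁻³)/23.5 ≈ 0.115 T.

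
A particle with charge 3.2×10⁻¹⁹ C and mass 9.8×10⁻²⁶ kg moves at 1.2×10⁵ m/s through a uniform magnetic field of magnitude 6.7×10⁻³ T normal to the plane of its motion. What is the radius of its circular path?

r ≈ 5.5 m

The magnetic force provides the centripetal force: |q|vB = mv²/r.
r = mv/(|q|B) = (9.8×10⁻²⁶)(1.2×10⁵)/((3.2×10⁻¹⁹)(6.7×10⁻³)) ≈ 5.5 m.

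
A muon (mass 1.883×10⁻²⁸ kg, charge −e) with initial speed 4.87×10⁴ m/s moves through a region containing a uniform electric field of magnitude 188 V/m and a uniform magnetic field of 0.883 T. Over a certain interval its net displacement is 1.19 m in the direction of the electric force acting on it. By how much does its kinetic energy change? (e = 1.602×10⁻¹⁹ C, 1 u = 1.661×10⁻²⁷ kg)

The magnetic force is always ⟂ v and does no work; only the electric force changes KE.
ΔKE = F_E · d = |q|E d = (1.602×10⁻¹⁹)(188)(1.19) ≈ 3.58×10⁻¹⁷ J.

ΔKE ≈ 3.58×10⁻¹⁷ J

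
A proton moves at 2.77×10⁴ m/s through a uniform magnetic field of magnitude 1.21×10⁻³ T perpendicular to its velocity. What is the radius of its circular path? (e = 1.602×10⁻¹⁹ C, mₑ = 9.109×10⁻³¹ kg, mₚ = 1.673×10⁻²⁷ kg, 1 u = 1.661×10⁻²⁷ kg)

r ≈ 0.239 m

The magnetic force provides the centripetal force: |q|vB = mv²/r.
r = mv/(|q|B) = (1.673×10⁻²⁷)(2.77×10⁴)/((1.602×10⁻¹⁹)(1.21×10⁻³)) ≈ 0.239 m.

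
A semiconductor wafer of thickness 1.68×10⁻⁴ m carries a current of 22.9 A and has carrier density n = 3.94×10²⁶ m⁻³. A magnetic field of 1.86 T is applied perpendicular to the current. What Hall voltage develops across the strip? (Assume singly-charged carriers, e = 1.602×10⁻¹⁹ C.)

V_H = IB/(n e t).
V_H = (22.9)(1.86)/((3.94×10²⁶)(1.602×10⁻¹⁹)(1.68×10⁻⁴)) ≈ 4.02×10⁻³ V.

V_H ≈ 4.02×10⁻³ V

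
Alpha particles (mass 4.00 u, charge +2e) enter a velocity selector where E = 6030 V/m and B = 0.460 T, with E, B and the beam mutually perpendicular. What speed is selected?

v = 1.31×10⁴ m/s

Straight-line motion ⇒ electric and magnetic forces cancel, so E = vB.
v = E/B = 6030/0.460 = 1.31×10⁴ m/s.
The result is independent of the particle's charge and mass.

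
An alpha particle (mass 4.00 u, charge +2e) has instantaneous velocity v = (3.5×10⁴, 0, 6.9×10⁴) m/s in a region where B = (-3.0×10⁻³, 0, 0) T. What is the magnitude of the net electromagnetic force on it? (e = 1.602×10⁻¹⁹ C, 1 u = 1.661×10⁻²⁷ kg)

v×B = (0, -207, 0) N/C.
F = q v×B = (3.204×10⁻¹⁹ C)·(0, -207, 0) = (0, -6.63×10⁻¹⁷, 0) N.
|F| = 6.63×10⁻¹⁷ N.

|F| ≈ 6.63×10⁻¹⁷ N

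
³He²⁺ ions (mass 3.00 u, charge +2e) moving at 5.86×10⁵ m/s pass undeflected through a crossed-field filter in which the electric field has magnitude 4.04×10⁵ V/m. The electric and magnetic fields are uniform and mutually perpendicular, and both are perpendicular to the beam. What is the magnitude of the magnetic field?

Balance of forces in the selector: qE = qvB ⇒ B = E/v.
B = 4.04×10⁵/5.86×10⁵ = 0.689 T.

B = 0.689 T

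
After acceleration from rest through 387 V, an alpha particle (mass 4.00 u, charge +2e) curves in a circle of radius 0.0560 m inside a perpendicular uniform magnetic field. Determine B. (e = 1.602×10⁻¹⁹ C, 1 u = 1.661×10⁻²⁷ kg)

v = √(2|q|V/m) = √(2·3.204×10⁻¹⁹·387/6.644×10⁻²⁷) ≈ 1.932×10⁵ m/s.
B = mv/(|q|r) = (6.644×10⁻²⁷)(1.932×10⁵)/((3.204×10⁻¹⁹)(0.0560)) ≈ 0.0715 T.

B ≈ 0.0715 T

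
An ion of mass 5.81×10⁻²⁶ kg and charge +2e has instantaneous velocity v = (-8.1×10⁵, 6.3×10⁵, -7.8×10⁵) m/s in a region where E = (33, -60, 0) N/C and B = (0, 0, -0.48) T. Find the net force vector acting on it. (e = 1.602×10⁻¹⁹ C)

v×B = (-3.02×10⁵, -3.89×10⁵, 0) N/C.
E + v×B = (-3.02×10⁵, -3.89×10⁵, 0) N/C.
F = q(E + v×B) = (3.204×10⁻¹⁹ C)·(-3.02×10⁵, -3.89×10⁵, 0) = (-9.69×10⁻¹⁴, -1.25×10⁻¹³, 0) N.

F ≈ (-9.69×10⁻¹⁴, -1.25×10⁻¹³, 0) N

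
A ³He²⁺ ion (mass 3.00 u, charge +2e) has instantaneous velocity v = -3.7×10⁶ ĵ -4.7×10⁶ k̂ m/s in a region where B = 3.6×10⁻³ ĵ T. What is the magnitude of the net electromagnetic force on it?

v×B = (1.69×10⁴, 0, 0) N/C.
F = q v×B = (3.204×10⁻¹⁹ C)·(1.69×10⁴, 0, 0) = (5.42×10⁻¹⁵, 0, 0) N.
|F| = 5.42×10⁻¹⁵ N.

|F| ≈ 5.42×10⁻¹⁵ N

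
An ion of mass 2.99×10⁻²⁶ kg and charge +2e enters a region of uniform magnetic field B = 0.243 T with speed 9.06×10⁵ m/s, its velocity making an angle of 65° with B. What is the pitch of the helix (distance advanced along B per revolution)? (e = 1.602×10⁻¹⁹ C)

p ≈ 0.924 m

v∥ = v cosθ = 9.06×10⁵·cos65° ≈ 3.829×10⁵ m/s.
T = 2πm/(|q|B) = 2π(2.99×10⁻²⁶)/((3.204×10⁻¹⁹)(0.243)) ≈ 2.413×10⁻⁶ s.
pitch = v∥ T = (3.829×10⁵)(2.413×10⁻⁶) ≈ 0.924 m.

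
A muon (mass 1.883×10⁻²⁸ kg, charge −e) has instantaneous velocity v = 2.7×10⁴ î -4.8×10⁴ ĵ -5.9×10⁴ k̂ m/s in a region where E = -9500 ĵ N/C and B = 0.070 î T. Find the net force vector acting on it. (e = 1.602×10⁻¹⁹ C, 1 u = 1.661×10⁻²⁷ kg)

v×B = (0, -4130, 3360) N/C.
E + v×B = (0, -1.36×10⁴, 3360) N/C.
F = q(E + v×B) = (−1.602×10⁻¹⁹ C)·(0, -1.36×10⁴, 3360) = (0, 2.18×10⁻¹⁵, -5.38×10⁻¹⁶) N.

F ≈ (0, 2.18×10⁻¹⁵, -5.38×10⁻¹⁶) N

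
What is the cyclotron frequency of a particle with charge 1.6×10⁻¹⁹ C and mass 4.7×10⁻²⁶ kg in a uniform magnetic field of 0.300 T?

f ≈ 1.63×10⁵ Hz

f = |q|B/(2πm).
f = (1.6×10⁻¹⁹)(0.300)/(2π·4.7×10⁻²⁶) ≈ 1.63×10⁵ Hz.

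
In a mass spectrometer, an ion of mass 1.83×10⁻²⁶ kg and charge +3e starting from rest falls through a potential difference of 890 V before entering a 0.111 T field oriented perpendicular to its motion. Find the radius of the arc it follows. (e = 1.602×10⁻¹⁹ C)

r ≈ 0.0742 m

Acceleration: |q|V = ½mv² ⇒ v = √(2|q|V/m) = √(2·4.806×10⁻¹⁹·890/1.83×10⁻²⁶) ≈ 2.162×10⁵ m/s.
In the field: r = mv/(|q|B) = (1.83×10⁻²⁶)(2.162×10⁵)/((4.806×10⁻¹⁹)(0.111)) ≈ 0.0742 m.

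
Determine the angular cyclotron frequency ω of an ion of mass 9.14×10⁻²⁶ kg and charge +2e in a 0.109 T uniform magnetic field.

ω = |q|B/m.
ω = (3.204×10⁻¹⁹)(0.109)/9.14×10⁻²⁶ ≈ 3.82×10⁵ rad/s.

ω ≈ 3.82×10⁵ rad/s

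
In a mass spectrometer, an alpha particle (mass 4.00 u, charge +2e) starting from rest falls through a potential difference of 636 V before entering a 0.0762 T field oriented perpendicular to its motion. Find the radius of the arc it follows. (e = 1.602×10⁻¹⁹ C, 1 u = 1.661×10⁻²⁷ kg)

Acceleration: |q|V = ½mv² ⇒ v = √(2|q|V/m) = √(2·3.204×10⁻¹⁹·636/6.644×10⁻²⁷) ≈ 2.477×10⁵ m/s.
In the field: r = mv/(|q|B) = (6.644×10⁻²⁷)(2.477×10⁵)/((3.204×10⁻¹⁹)(0.0762)) ≈ 0.0674 m.

r ≈ 0.0674 m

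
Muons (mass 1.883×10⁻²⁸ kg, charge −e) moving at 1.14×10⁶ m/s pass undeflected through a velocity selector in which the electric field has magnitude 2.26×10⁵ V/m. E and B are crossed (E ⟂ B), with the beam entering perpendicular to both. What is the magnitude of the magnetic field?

B = 0.198 T

Balance of forces in the selector: qE = qvB ⇒ B = E/v.
B = 2.26×10⁵/1.14×10⁶ = 0.198 T.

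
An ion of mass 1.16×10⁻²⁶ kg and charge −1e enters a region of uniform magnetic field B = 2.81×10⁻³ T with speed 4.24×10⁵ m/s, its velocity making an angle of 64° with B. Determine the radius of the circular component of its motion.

v⊥ = v sinθ = 4.24×10⁵·sin64° ≈ 3.811×10⁵ m/s.
r = m v⊥/(|q|B) = (1.16×10⁻²⁶)(3.811×10⁵)/((1.602×10⁻¹⁹)(2.81×10⁻³)) ≈ 9.82 m.

r ≈ 9.82 m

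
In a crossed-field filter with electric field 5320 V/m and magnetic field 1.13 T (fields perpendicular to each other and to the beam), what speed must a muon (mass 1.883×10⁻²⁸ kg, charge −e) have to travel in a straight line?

For undeflected motion the electric and magnetic forces balance: qE = qvB.
v = E/B = 5320/1.13 = 4710 m/s.

v = 4710 m/s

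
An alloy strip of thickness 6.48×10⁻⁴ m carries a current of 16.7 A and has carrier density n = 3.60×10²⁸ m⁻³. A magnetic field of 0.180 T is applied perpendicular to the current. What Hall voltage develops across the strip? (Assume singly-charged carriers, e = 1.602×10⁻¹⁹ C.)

V_H = IB/(n e t).
V_H = (16.7)(0.180)/((3.60×10²⁸)(1.602×10⁻¹⁹)(6.48×10⁻⁴)) ≈ 8.04×10⁻⁷ V.

V_H ≈ 8.04×10⁻⁷ V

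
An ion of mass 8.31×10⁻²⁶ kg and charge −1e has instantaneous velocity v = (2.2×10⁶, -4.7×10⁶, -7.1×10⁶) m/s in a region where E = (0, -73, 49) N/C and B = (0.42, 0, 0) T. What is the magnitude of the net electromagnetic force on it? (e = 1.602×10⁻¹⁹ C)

v×B = (0, -2.98×10⁶, 1.97×10⁶) N/C.
E + v×B = (0, -2.98×10⁶, 1.97×10⁶) N/C.
F = q(E + v×B) = (−1.602×10⁻¹⁹ C)·(0, -2.98×10⁶, 1.97×10⁶) = (0, 4.78×10⁻¹³, -3.16×10⁻¹³) N.
|F| = 5.73×10⁻¹³ N.

|F| ≈ 5.73×10⁻¹³ N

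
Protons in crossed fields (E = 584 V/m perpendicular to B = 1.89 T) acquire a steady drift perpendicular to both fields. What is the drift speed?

v_d ≈ 309 m/s

The E×B drift speed is v_d = E/B.
v_d = 584/1.89 = 309 m/s.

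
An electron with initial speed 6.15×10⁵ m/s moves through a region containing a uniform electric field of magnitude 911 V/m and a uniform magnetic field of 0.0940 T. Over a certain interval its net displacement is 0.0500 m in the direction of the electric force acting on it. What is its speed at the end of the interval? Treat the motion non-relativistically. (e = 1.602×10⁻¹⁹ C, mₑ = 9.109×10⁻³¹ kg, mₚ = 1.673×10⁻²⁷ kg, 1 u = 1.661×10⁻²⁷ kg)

B does no work; ΔKE = |q|E d.
½mv_f² = ½mv₀² + |q|Ed = ½(9.109×10⁻³¹)(6.15×10⁵)² + (1.602×10⁻¹⁹)(911)(0.0500) ≈ 1.723×10⁻¹⁹ J + 7.297×10⁻¹⁸ J ≈ 7.469×10⁻¹⁸ J.
v_f = √(2·7.469×10⁻¹⁸/9.109×10⁻³¹) ≈ 4.05×10⁶ m/s.

v_f ≈ 4.05×10⁶ m/s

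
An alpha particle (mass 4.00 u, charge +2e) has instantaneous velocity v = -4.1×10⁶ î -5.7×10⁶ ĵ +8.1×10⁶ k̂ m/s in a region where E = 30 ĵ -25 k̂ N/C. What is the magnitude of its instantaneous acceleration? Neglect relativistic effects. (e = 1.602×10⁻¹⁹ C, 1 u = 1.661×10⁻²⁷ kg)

|a| ≈ 1.88×10⁹ m/s²

Only an electric field acts, so F = qE = (3.204×10⁻¹⁹ C)·(0, 30.0, -25.0) = (0, 9.61×10⁻¹⁸, -8.01×10⁻¹⁸) N.
|a| = |F|/m = 1.251×10⁻¹⁷/6.644×10⁻²⁷ ≈ 1.88×10⁹ m/s².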